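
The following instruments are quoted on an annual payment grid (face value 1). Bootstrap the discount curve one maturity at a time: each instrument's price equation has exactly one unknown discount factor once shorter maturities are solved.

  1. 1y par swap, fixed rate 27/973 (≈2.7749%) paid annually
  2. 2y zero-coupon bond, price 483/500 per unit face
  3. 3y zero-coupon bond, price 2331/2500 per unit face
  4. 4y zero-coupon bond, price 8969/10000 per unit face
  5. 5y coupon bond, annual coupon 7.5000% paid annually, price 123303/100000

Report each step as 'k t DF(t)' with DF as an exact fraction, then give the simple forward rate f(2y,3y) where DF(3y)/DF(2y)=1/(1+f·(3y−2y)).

step 1 [1y] swap r/1=27/973: DF=(1 − 27/973·(0))/(1+27/973) = 973/1000 ≈ 0.973000
step 2 [2y] zero: DF = P = 483/500 ≈ 0.966000
step 3 [3y] zero: DF = P = 2331/2500 ≈ 0.932400
step 4 [4y] zero: DF = P = 8969/10000 ≈ 0.896900
step 5 [5y] bond c/1=3/40: DF=(123303/100000 − 3/40·(0.973000+0.966000+0.932400+0.896900))/(1+3/40) = 8841/10000 ≈ 0.884100

1 1 973/1000
2 2 483/500
3 3 2331/2500
4 4 8969/10000
5 5 8841/10000
f(2y,3y) = ((483/500)/(2331/2500) − 1)/(1) = 4/111 ≈ 3.6036%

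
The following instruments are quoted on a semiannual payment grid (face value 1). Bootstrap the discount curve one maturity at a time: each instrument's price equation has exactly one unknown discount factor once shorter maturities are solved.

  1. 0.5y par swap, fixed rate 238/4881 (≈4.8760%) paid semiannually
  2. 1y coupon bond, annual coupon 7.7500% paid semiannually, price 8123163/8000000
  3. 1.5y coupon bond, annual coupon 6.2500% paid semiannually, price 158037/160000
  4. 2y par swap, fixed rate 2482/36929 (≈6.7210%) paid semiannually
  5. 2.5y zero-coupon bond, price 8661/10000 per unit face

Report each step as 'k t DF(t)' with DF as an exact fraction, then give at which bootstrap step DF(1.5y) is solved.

step 1 [0.5y] swap r/2=119/4881: DF=(1 − 119/4881·(0))/(1+119/4881) = 4881/5000 ≈ 0.976200
step 2 [1y] bond c/2=31/800: DF=(8123163/8000000 − 31/800·(0.976200))/(1+31/800) = 9411/10000 ≈ 0.941100
step 3 [1.5y] bond c/2=1/32: DF=(158037/160000 − 1/32·(0.976200+0.941100))/(1+1/32) = 8997/10000 ≈ 0.899700
step 4 [2y] swap r/2=1241/36929: DF=(1 − 1241/36929·(0.976200+0.941100+0.899700))/(1+1241/36929) = 8759/10000 ≈ 0.875900
step 5 [2.5y] zero: DF = P = 8661/10000 ≈ 0.866100

1 1/2 4881/5000
2 1 9411/10000
3 3/2 8997/10000
4 2 8759/10000
5 5/2 8661/10000
DF(1.5y) is solved at step 3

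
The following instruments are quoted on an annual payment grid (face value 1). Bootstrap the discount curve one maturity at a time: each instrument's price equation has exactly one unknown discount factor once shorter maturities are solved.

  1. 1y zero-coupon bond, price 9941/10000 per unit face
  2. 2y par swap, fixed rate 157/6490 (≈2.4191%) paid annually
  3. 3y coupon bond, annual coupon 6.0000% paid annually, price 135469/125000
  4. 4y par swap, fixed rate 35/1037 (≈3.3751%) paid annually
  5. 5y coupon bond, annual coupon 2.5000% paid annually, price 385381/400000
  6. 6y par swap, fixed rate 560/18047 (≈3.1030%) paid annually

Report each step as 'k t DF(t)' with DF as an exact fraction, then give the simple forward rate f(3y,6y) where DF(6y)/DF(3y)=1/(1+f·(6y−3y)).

step 1 [1y] zero: DF = P = 9941/10000 ≈ 0.994100
step 2 [2y] swap r/1=157/6490: DF=(1 − 157/6490·(0.994100))/(1+157/6490) = 9529/10000 ≈ 0.952900
step 3 [3y] bond c/1=3/50: DF=(135469/125000 − 3/50·(0.994100+0.952900))/(1+3/50) = 4561/5000 ≈ 0.912200
step 4 [4y] swap r/1=35/1037: DF=(1 − 35/1037·(0.994100+0.952900+0.912200))/(1+35/1037) = 437/500 ≈ 0.874000
step 5 [5y] bond c/1=1/40: DF=(385381/400000 − 1/40·(0.994100+0.952900+0.912200+0.874000))/(1+1/40) = 8489/10000 ≈ 0.848900
step 6 [6y] swap r/1=560/18047: DF=(1 − 560/18047·(0.994100+0.952900+0.912200+0.874000+0.848900))/(1+560/18047) = 104/125 ≈ 0.832000

1 1 9941/10000
2 2 9529/10000
3 3 4561/5000
4 4 437/500
5 5 8489/10000
6 6 104/125
f(3y,6y) = ((4561/5000)/(104/125) − 1)/(3) = 401/12480 ≈ 3.2131%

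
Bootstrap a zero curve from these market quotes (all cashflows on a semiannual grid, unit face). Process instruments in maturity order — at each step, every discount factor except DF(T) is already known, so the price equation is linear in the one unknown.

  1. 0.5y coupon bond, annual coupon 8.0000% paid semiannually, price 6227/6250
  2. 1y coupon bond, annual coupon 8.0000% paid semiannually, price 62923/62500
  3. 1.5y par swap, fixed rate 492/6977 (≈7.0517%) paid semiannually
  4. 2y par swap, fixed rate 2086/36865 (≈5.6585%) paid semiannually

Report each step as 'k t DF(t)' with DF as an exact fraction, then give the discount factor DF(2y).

step 1 [0.5y] bond c/2=1/25: DF=(6227/6250 − 1/25·(0))/(1+1/25) = 479/500 ≈ 0.958000
step 2 [1y] bond c/2=1/25: DF=(62923/62500 − 1/25·(0.958000))/(1+1/25) = 582/625 ≈ 0.931200
step 3 [1.5y] swap r/2=246/6977: DF=(1 − 246/6977·(0.958000+0.931200))/(1+246/6977) = 1127/1250 ≈ 0.901600
step 4 [2y] swap r/2=1043/36865: DF=(1 − 1043/36865·(0.958000+0.931200+0.901600))/(1+1043/36865) = 8957/10000 ≈ 0.895700

1 1/2 479/500
2 1 582/625
3 3/2 1127/1250
4 2 8957/10000
DF(2y) = 8957/10000 ≈ 0.895700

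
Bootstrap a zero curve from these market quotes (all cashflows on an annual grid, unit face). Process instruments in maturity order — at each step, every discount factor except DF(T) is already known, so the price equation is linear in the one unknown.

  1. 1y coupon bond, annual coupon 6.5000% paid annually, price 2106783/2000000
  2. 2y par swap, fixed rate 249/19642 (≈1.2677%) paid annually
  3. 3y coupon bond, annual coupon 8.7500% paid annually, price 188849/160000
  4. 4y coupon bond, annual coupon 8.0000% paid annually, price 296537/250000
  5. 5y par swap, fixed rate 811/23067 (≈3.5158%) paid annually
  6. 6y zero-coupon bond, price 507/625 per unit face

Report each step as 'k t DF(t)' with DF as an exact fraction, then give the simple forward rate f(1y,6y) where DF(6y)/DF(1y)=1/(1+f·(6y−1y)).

step 1 [1y] bond c/1=13/200: DF=(2106783/2000000 − 13/200·(0))/(1+13/200) = 9891/10000 ≈ 0.989100
step 2 [2y] swap r/1=249/19642: DF=(1 − 249/19642·(0.989100))/(1+249/19642) = 9751/10000 ≈ 0.975100
step 3 [3y] bond c/1=7/80: DF=(188849/160000 − 7/80·(0.989100+0.975100))/(1+7/80) = 9273/10000 ≈ 0.927300
step 4 [4y] bond c/1=2/25: DF=(296537/250000 − 2/25·(0.989100+0.975100+0.927300))/(1+2/25) = 8841/10000 ≈ 0.884100
step 5 [5y] swap r/1=811/23067: DF=(1 − 811/23067·(0.989100+0.975100+0.927300+0.884100))/(1+811/23067) = 4189/5000 ≈ 0.837800
step 6 [6y] zero: DF = P = 507/625 ≈ 0.811200

1 1 9891/10000
2 2 9751/10000
3 3 9273/10000
4 4 8841/10000
5 5 4189/5000
6 6 507/625
f(1y,6y) = ((9891/10000)/(507/625) − 1)/(5) = 593/13520 ≈ 4.3861%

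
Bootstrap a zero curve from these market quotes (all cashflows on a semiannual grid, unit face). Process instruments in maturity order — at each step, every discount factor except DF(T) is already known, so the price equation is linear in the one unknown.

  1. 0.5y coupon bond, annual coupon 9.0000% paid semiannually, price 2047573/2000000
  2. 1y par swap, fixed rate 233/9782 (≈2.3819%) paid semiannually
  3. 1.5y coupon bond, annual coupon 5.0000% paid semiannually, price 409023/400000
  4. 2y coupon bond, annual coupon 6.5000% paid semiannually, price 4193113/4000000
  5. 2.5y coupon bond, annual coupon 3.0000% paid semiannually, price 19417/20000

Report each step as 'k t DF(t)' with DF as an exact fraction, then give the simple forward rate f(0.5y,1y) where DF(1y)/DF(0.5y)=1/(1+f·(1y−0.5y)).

step 1 [0.5y] bond c/2=9/200: DF=(2047573/2000000 − 9/200·(0))/(1+9/200) = 9797/10000 ≈ 0.979700
step 2 [1y] swap r/2=233/19564: DF=(1 − 233/19564·(0.979700))/(1+233/19564) = 9767/10000 ≈ 0.976700
step 3 [1.5y] bond c/2=1/40: DF=(409023/400000 − 1/40·(0.979700+0.976700))/(1+1/40) = 9499/10000 ≈ 0.949900
step 4 [2y] bond c/2=13/400: DF=(4193113/4000000 − 13/400·(0.979700+0.976700+0.949900))/(1+13/400) = 4619/5000 ≈ 0.923800
step 5 [2.5y] bond c/2=3/200: DF=(19417/20000 − 3/200·(0.979700+0.976700+0.949900+0.923800))/(1+3/200) = 8999/10000 ≈ 0.899900

1 1/2 9797/10000
2 1 9767/10000
3 3/2 9499/10000
4 2 4619/5000
5 5/2 8999/10000
f(0.5y,1y) = ((9797/10000)/(9767/10000) − 1)/(1/2) = 60/9767 ≈ 0.6143%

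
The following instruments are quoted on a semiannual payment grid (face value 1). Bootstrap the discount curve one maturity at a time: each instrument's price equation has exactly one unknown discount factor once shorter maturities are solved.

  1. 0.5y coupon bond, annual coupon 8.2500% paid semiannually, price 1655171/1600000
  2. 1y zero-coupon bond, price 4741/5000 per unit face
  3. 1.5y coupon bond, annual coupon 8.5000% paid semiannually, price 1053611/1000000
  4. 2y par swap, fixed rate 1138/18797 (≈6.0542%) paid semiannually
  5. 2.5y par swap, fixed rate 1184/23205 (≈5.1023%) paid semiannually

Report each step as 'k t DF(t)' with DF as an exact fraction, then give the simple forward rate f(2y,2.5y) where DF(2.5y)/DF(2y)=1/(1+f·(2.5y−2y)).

1 1/2 1987/2000
2 1 4741/5000
3 3/2 1863/2000
4 2 4431/5000
5 5/2 551/625
f(2y,2.5y) = ((4431/5000)/(551/625) − 1)/(1/2) = 23/2204 ≈ 1.0436%

step 1 [0.5y] bond c/2=33/800: DF=(1655171/1600000 − 33/800·(0))/(1+33/800) = 1987/2000 ≈ 0.993500
step 2 [1y] zero: DF = P = 4741/5000 ≈ 0.948200
step 3 [1.5y] bond c/2=17/400: DF=(1053611/1000000 − 17/400·(0.993500+0.948200))/(1+17/400) = 1863/2000 ≈ 0.931500
step 4 [2y] swap r/2=569/18797: DF=(1 − 569/18797·(0.993500+0.948200+0.931500))/(1+569/18797) = 4431/5000 ≈ 0.886200
step 5 [2.5y] swap r/2=592/23205: DF=(1 − 592/23205·(0.993500+0.948200+0.931500+0.886200))/(1+592/23205) = 551/625 ≈ 0.881600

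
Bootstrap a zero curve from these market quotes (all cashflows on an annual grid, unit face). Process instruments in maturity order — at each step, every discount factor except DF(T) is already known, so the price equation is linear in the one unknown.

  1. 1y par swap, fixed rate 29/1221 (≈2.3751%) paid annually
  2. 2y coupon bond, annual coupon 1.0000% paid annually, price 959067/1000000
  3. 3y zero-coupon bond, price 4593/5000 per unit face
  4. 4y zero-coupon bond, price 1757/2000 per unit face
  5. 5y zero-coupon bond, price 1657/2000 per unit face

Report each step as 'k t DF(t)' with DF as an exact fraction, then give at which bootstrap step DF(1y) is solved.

1 1 1221/1250
2 2 9399/10000
3 3 4593/5000
4 4 1757/2000
5 5 1657/2000
DF(1y) is solved at step 1

step 1 [1y] swap r/1=29/1221: DF=(1 − 29/1221·(0))/(1+29/1221) = 1221/1250 ≈ 0.976800
step 2 [2y] bond c/1=1/100: DF=(959067/1000000 − 1/100·(0.976800))/(1+1/100) = 9399/10000 ≈ 0.939900
step 3 [3y] zero: DF = P = 4593/5000 ≈ 0.918600
step 4 [4y] zero: DF = P = 1757/2000 ≈ 0.878500
step 5 [5y] zero: DF = P = 1657/2000 ≈ 0.828500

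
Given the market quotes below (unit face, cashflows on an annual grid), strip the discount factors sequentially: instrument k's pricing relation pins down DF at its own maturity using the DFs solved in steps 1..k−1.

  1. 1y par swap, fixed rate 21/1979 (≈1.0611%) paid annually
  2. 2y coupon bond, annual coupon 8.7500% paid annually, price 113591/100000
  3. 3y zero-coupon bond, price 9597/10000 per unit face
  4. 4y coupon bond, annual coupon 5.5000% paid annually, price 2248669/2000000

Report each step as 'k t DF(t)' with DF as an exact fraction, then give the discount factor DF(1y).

step 1 [1y] swap r/1=21/1979: DF=(1 − 21/1979·(0))/(1+21/1979) = 1979/2000 ≈ 0.989500
step 2 [2y] bond c/1=7/80: DF=(113591/100000 − 7/80·(0.989500))/(1+7/80) = 9649/10000 ≈ 0.964900
step 3 [3y] zero: DF = P = 9597/10000 ≈ 0.959700
step 4 [4y] bond c/1=11/200: DF=(2248669/2000000 − 11/200·(0.989500+0.964900+0.959700))/(1+11/200) = 4569/5000 ≈ 0.913800

1 1 1979/2000
2 2 9649/10000
3 3 9597/10000
4 4 4569/5000
DF(1y) = 1979/2000 ≈ 0.989500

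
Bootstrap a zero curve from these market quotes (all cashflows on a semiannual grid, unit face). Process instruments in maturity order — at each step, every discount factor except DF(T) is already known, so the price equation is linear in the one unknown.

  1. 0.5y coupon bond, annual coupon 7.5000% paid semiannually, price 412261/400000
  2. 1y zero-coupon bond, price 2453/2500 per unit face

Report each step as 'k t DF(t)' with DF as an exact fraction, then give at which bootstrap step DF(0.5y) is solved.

1 1/2 4967/5000
2 1 2453/2500
DF(0.5y) is solved at step 1

step 1 [0.5y] bond c/2=3/80: DF=(412261/400000 − 3/80·(0))/(1+3/80) = 4967/5000 ≈ 0.993400
step 2 [1y] zero: DF = P = 2453/2500 ≈ 0.981200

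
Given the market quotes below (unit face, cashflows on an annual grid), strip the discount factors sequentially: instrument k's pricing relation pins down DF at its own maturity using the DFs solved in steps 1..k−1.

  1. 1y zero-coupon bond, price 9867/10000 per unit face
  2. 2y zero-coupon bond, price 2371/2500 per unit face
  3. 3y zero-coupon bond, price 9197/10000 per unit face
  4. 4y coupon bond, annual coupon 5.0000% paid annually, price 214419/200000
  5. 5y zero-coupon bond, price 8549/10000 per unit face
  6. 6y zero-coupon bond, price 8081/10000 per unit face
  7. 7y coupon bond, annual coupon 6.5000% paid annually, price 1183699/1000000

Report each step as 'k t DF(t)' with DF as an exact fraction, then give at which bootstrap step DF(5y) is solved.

1 1 9867/10000
2 2 2371/2500
3 3 9197/10000
4 4 8851/10000
5 5 8549/10000
6 6 8081/10000
7 7 7817/10000
DF(5y) is solved at step 5

step 1 [1y] zero: DF = P = 9867/10000 ≈ 0.986700
step 2 [2y] zero: DF = P = 2371/2500 ≈ 0.948400
step 3 [3y] zero: DF = P = 9197/10000 ≈ 0.919700
step 4 [4y] bond c/1=1/20: DF=(214419/200000 − 1/20·(0.986700+0.948400+0.919700))/(1+1/20) = 8851/10000 ≈ 0.885100
step 5 [5y] zero: DF = P = 8549/10000 ≈ 0.854900
step 6 [6y] zero: DF = P = 8081/10000 ≈ 0.808100
step 7 [7y] bond c/1=13/200: DF=(1183699/1000000 − 13/200·(0.986700+0.948400+0.919700+0.885100+0.854900+0.808100))/(1+13/200) = 7817/10000 ≈ 0.781700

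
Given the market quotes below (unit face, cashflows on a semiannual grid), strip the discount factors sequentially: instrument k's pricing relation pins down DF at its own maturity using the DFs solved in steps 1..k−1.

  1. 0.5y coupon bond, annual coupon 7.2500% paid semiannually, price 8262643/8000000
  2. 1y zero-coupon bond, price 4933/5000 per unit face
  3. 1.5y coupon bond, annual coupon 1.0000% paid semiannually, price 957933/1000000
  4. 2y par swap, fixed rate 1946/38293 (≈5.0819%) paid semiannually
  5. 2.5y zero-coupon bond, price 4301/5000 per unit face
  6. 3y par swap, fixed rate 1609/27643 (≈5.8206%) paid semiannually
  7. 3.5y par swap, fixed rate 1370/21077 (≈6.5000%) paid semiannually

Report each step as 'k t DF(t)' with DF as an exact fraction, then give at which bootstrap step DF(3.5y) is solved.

step 1 [0.5y] bond c/2=29/800: DF=(8262643/8000000 − 29/800·(0))/(1+29/800) = 9967/10000 ≈ 0.996700
step 2 [1y] zero: DF = P = 4933/5000 ≈ 0.986600
step 3 [1.5y] bond c/2=1/200: DF=(957933/1000000 − 1/200·(0.996700+0.986600))/(1+1/200) = 9433/10000 ≈ 0.943300
step 4 [2y] swap r/2=973/38293: DF=(1 − 973/38293·(0.996700+0.986600+0.943300))/(1+973/38293) = 9027/10000 ≈ 0.902700
step 5 [2.5y] zero: DF = P = 4301/5000 ≈ 0.860200
step 6 [3y] swap r/2=1609/55286: DF=(1 − 1609/55286·(0.996700+0.986600+0.943300+0.902700+0.860200))/(1+1609/55286) = 8391/10000 ≈ 0.839100
step 7 [3.5y] swap r/2=685/21077: DF=(1 − 685/21077·(0.996700+0.986600+0.943300+0.902700+0.860200+0.839100))/(1+685/21077) = 1589/2000 ≈ 0.794500

1 1/2 9967/10000
2 1 4933/5000
3 3/2 9433/10000
4 2 9027/10000
5 5/2 4301/5000
6 3 8391/10000
7 7/2 1589/2000
DF(3.5y) is solved at step 7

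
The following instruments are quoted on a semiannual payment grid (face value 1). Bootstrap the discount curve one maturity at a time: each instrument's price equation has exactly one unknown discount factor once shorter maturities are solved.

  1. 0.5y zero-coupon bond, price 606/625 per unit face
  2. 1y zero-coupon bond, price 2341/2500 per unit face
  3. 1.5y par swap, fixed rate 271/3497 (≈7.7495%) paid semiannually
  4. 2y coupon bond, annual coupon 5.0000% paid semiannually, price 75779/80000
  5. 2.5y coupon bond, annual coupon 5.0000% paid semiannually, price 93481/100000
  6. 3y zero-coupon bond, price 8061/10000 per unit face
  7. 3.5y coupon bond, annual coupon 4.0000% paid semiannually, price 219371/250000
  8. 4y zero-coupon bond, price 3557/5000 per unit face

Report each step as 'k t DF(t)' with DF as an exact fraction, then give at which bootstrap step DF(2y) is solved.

step 1 [0.5y] zero: DF = P = 606/625 ≈ 0.969600
step 2 [1y] zero: DF = P = 2341/2500 ≈ 0.936400
step 3 [1.5y] swap r/2=271/6994: DF=(1 − 271/6994·(0.969600+0.936400))/(1+271/6994) = 2229/2500 ≈ 0.891600
step 4 [2y] bond c/2=1/40: DF=(75779/80000 − 1/40·(0.969600+0.936400+0.891600))/(1+1/40) = 8559/10000 ≈ 0.855900
step 5 [2.5y] bond c/2=1/40: DF=(93481/100000 − 1/40·(0.969600+0.936400+0.891600+0.855900))/(1+1/40) = 8229/10000 ≈ 0.822900
step 6 [3y] zero: DF = P = 8061/10000 ≈ 0.806100
step 7 [3.5y] bond c/2=1/50: DF=(219371/250000 − 1/50·(0.969600+0.936400+0.891600+0.855900+0.822900+0.806100))/(1+1/50) = 7567/10000 ≈ 0.756700
step 8 [4y] zero: DF = P = 3557/5000 ≈ 0.711400

1 1/2 606/625
2 1 2341/2500
3 3/2 2229/2500
4 2 8559/10000
5 5/2 8229/10000
6 3 8061/10000
7 7/2 7567/10000
8 4 3557/5000
DF(2y) is solved at step 4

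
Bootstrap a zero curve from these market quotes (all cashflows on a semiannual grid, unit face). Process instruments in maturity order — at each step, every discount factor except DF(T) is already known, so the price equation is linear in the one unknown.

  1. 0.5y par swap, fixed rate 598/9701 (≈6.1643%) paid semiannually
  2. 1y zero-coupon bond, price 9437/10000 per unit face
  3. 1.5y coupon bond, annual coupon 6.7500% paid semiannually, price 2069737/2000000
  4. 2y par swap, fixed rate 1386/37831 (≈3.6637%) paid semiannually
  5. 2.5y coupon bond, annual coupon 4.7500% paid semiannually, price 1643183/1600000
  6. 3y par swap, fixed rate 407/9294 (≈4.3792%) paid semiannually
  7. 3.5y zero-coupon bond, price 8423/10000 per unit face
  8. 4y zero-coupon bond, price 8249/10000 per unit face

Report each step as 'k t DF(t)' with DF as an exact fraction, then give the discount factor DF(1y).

1 1/2 9701/10000
2 1 9437/10000
3 3/2 4693/5000
4 2 9307/10000
5 5/2 4577/5000
6 3 8779/10000
7 7/2 8423/10000
8 4 8249/10000
DF(1y) = 9437/10000 ≈ 0.943700

step 1 [0.5y] swap r/2=299/9701: DF=(1 − 299/9701·(0))/(1+299/9701) = 9701/10000 ≈ 0.970100
step 2 [1y] zero: DF = P = 9437/10000 ≈ 0.943700
step 3 [1.5y] bond c/2=27/800: DF=(2069737/2000000 − 27/800·(0.970100+0.943700))/(1+27/800) = 4693/5000 ≈ 0.938600
step 4 [2y] swap r/2=693/37831: DF=(1 − 693/37831·(0.970100+0.943700+0.938600))/(1+693/37831) = 9307/10000 ≈ 0.930700
step 5 [2.5y] bond c/2=19/800: DF=(1643183/1600000 − 19/800·(0.970100+0.943700+0.938600+0.930700))/(1+19/800) = 4577/5000 ≈ 0.915400
step 6 [3y] swap r/2=407/18588: DF=(1 − 407/18588·(0.970100+0.943700+0.938600+0.930700+0.915400))/(1+407/18588) = 8779/10000 ≈ 0.877900
step 7 [3.5y] zero: DF = P = 8423/10000 ≈ 0.842300
step 8 [4y] zero: DF = P = 8249/10000 ≈ 0.824900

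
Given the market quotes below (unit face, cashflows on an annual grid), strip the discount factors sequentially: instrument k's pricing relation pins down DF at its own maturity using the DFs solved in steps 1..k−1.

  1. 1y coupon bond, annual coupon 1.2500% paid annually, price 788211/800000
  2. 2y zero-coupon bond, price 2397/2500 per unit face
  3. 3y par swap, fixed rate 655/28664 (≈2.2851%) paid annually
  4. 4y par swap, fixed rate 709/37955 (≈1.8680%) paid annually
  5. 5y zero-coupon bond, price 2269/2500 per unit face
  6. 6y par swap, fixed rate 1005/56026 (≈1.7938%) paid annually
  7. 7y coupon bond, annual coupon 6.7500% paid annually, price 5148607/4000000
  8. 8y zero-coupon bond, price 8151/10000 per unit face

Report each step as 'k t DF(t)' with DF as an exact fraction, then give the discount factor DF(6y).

step 1 [1y] bond c/1=1/80: DF=(788211/800000 − 1/80·(0))/(1+1/80) = 9731/10000 ≈ 0.973100
step 2 [2y] zero: DF = P = 2397/2500 ≈ 0.958800
step 3 [3y] swap r/1=655/28664: DF=(1 − 655/28664·(0.973100+0.958800))/(1+655/28664) = 1869/2000 ≈ 0.934500
step 4 [4y] swap r/1=709/37955: DF=(1 − 709/37955·(0.973100+0.958800+0.934500))/(1+709/37955) = 9291/10000 ≈ 0.929100
step 5 [5y] zero: DF = P = 2269/2500 ≈ 0.907600
step 6 [6y] swap r/1=1005/56026: DF=(1 − 1005/56026·(0.973100+0.958800+0.934500+0.929100+0.907600))/(1+1005/56026) = 1799/2000 ≈ 0.899500
step 7 [7y] bond c/1=27/400: DF=(5148607/4000000 − 27/400·(0.973100+0.958800+0.934500+0.929100+0.907600+0.899500))/(1+27/400) = 1703/2000 ≈ 0.851500
step 8 [8y] zero: DF = P = 8151/10000 ≈ 0.815100

1 1 9731/10000
2 2 2397/2500
3 3 1869/2000
4 4 9291/10000
5 5 2269/2500
6 6 1799/2000
7 7 1703/2000
8 8 8151/10000
DF(6y) = 1799/2000 ≈ 0.899500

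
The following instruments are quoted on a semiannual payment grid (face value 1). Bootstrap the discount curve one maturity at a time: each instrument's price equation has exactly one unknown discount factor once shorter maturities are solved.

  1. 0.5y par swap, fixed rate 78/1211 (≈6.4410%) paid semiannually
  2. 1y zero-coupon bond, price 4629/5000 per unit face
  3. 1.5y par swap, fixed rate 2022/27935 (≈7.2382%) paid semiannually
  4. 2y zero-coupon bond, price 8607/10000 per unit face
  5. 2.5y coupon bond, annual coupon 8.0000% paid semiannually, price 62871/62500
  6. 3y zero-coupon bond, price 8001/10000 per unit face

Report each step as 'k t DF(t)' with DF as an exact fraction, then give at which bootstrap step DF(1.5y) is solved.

step 1 [0.5y] swap r/2=39/1211: DF=(1 − 39/1211·(0))/(1+39/1211) = 1211/1250 ≈ 0.968800
step 2 [1y] zero: DF = P = 4629/5000 ≈ 0.925800
step 3 [1.5y] swap r/2=1011/27935: DF=(1 − 1011/27935·(0.968800+0.925800))/(1+1011/27935) = 8989/10000 ≈ 0.898900
step 4 [2y] zero: DF = P = 8607/10000 ≈ 0.860700
step 5 [2.5y] bond c/2=1/25: DF=(62871/62500 − 1/25·(0.968800+0.925800+0.898900+0.860700))/(1+1/25) = 8267/10000 ≈ 0.826700
step 6 [3y] zero: DF = P = 8001/10000 ≈ 0.800100

1 1/2 1211/1250
2 1 4629/5000
3 3/2 8989/10000
4 2 8607/10000
5 5/2 8267/10000
6 3 8001/10000
DF(1.5y) is solved at step 3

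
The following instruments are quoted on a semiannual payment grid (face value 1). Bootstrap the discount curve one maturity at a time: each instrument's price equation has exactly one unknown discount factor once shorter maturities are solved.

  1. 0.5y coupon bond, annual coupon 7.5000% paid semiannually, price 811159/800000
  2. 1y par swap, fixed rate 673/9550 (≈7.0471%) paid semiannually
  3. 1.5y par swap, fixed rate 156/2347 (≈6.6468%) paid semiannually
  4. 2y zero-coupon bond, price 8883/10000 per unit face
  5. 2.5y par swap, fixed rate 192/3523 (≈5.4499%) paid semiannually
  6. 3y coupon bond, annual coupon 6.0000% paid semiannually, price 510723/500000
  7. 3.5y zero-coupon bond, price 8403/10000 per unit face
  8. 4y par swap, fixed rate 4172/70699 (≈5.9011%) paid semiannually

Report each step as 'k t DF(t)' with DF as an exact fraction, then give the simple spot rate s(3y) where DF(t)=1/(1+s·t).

1 1/2 9773/10000
2 1 9327/10000
3 3/2 1133/1250
4 2 8883/10000
5 5/2 547/625
6 3 8583/10000
7 7/2 8403/10000
8 4 3957/5000
s(3y) = (1/(8583/10000) − 1)/(3) = 1417/25749 ≈ 5.5031%

step 1 [0.5y] bond c/2=3/80: DF=(811159/800000 − 3/80·(0))/(1+3/80) = 9773/10000 ≈ 0.977300
step 2 [1y] swap r/2=673/19100: DF=(1 − 673/19100·(0.977300))/(1+673/19100) = 9327/10000 ≈ 0.932700
step 3 [1.5y] swap r/2=78/2347: DF=(1 − 78/2347·(0.977300+0.932700))/(1+78/2347) = 1133/1250 ≈ 0.906400
step 4 [2y] zero: DF = P = 8883/10000 ≈ 0.888300
step 5 [2.5y] swap r/2=96/3523: DF=(1 − 96/3523·(0.977300+0.932700+0.906400+0.888300))/(1+96/3523) = 547/625 ≈ 0.875200
step 6 [3y] bond c/2=3/100: DF=(510723/500000 − 3/100·(0.977300+0.932700+0.906400+0.888300+0.875200))/(1+3/100) = 8583/10000 ≈ 0.858300
step 7 [3.5y] zero: DF = P = 8403/10000 ≈ 0.840300
step 8 [4y] swap r/2=2086/70699: DF=(1 − 2086/70699·(0.977300+0.932700+0.906400+0.888300+0.875200+0.858300+0.840300))/(1+2086/70699) = 3957/5000 ≈ 0.791400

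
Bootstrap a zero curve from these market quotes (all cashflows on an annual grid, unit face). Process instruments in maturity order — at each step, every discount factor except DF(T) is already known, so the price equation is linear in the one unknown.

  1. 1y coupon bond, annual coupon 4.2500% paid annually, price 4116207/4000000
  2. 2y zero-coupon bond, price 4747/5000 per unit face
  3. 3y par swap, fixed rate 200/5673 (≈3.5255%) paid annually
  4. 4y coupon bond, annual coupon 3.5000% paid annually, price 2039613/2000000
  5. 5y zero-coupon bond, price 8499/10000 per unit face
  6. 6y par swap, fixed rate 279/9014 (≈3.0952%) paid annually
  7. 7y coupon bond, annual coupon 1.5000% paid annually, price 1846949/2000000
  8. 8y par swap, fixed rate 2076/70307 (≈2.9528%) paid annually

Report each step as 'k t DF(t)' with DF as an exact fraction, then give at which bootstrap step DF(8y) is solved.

1 1 9871/10000
2 2 4747/5000
3 3 9/10
4 4 4447/5000
5 5 8499/10000
6 6 4163/5000
7 7 8299/10000
8 8 1981/2500
DF(8y) is solved at step 8

step 1 [1y] bond c/1=17/400: DF=(4116207/4000000 − 17/400·(0))/(1+17/400) = 9871/10000 ≈ 0.987100
step 2 [2y] zero: DF = P = 4747/5000 ≈ 0.949400
step 3 [3y] swap r/1=200/5673: DF=(1 − 200/5673·(0.987100+0.949400))/(1+200/5673) = 9/10 ≈ 0.900000
step 4 [4y] bond c/1=7/200: DF=(2039613/2000000 − 7/200·(0.987100+0.949400+0.900000))/(1+7/200) = 4447/5000 ≈ 0.889400
step 5 [5y] zero: DF = P = 8499/10000 ≈ 0.849900
step 6 [6y] swap r/1=279/9014: DF=(1 − 279/9014·(0.987100+0.949400+0.900000+0.889400+0.849900))/(1+279/9014) = 4163/5000 ≈ 0.832600
step 7 [7y] bond c/1=3/200: DF=(1846949/2000000 − 3/200·(0.987100+0.949400+0.900000+0.889400+0.849900+0.832600))/(1+3/200) = 8299/10000 ≈ 0.829900
step 8 [8y] swap r/1=2076/70307: DF=(1 − 2076/70307·(0.987100+0.949400+0.900000+0.889400+0.849900+0.832600+0.829900))/(1+2076/70307) = 1981/2500 ≈ 0.792400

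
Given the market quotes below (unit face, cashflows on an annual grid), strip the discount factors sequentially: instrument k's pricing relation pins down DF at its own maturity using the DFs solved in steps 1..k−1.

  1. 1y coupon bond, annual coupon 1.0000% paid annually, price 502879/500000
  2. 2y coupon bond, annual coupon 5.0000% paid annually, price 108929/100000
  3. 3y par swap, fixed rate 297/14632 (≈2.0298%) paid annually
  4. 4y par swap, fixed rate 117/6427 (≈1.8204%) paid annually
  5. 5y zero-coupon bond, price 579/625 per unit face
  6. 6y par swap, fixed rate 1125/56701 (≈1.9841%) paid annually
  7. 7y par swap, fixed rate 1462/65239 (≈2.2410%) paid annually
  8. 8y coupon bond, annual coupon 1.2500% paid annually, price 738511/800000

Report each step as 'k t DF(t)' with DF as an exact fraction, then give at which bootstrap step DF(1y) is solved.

step 1 [1y] bond c/1=1/100: DF=(502879/500000 − 1/100·(0))/(1+1/100) = 4979/5000 ≈ 0.995800
step 2 [2y] bond c/1=1/20: DF=(108929/100000 − 1/20·(0.995800))/(1+1/20) = 99/100 ≈ 0.990000
step 3 [3y] swap r/1=297/14632: DF=(1 − 297/14632·(0.995800+0.990000))/(1+297/14632) = 4703/5000 ≈ 0.940600
step 4 [4y] swap r/1=117/6427: DF=(1 − 117/6427·(0.995800+0.990000+0.940600))/(1+117/6427) = 4649/5000 ≈ 0.929800
step 5 [5y] zero: DF = P = 579/625 ≈ 0.926400
step 6 [6y] swap r/1=1125/56701: DF=(1 − 1125/56701·(0.995800+0.990000+0.940600+0.929800+0.926400))/(1+1125/56701) = 71/80 ≈ 0.887500
step 7 [7y] swap r/1=1462/65239: DF=(1 − 1462/65239·(0.995800+0.990000+0.940600+0.929800+0.926400+0.887500))/(1+1462/65239) = 4269/5000 ≈ 0.853800
step 8 [8y] bond c/1=1/80: DF=(738511/800000 − 1/80·(0.995800+0.990000+0.940600+0.929800+0.926400+0.887500+0.853800))/(1+1/80) = 1039/1250 ≈ 0.831200

1 1 4979/5000
2 2 99/100
3 3 4703/5000
4 4 4649/5000
5 5 579/625
6 6 71/80
7 7 4269/5000
8 8 1039/1250
DF(1y) is solved at step 1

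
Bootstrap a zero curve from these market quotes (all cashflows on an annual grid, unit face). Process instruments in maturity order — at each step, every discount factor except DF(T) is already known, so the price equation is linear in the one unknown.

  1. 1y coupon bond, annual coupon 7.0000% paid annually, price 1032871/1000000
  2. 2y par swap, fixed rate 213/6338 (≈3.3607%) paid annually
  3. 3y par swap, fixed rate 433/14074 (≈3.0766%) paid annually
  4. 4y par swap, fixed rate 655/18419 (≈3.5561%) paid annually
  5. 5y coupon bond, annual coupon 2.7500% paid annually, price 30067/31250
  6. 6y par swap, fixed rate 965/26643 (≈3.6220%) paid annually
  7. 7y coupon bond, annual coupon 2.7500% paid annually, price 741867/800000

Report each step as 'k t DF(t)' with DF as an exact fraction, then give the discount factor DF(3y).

step 1 [1y] bond c/1=7/100: DF=(1032871/1000000 − 7/100·(0))/(1+7/100) = 9653/10000 ≈ 0.965300
step 2 [2y] swap r/1=213/6338: DF=(1 − 213/6338·(0.965300))/(1+213/6338) = 9361/10000 ≈ 0.936100
step 3 [3y] swap r/1=433/14074: DF=(1 − 433/14074·(0.965300+0.936100))/(1+433/14074) = 4567/5000 ≈ 0.913400
step 4 [4y] swap r/1=655/18419: DF=(1 − 655/18419·(0.965300+0.936100+0.913400))/(1+655/18419) = 869/1000 ≈ 0.869000
step 5 [5y] bond c/1=11/400: DF=(30067/31250 − 11/400·(0.965300+0.936100+0.913400+0.869000))/(1+11/400) = 4189/5000 ≈ 0.837800
step 6 [6y] swap r/1=965/26643: DF=(1 − 965/26643·(0.965300+0.936100+0.913400+0.869000+0.837800))/(1+965/26643) = 807/1000 ≈ 0.807000
step 7 [7y] bond c/1=11/400: DF=(741867/800000 − 11/400·(0.965300+0.936100+0.913400+0.869000+0.837800+0.807000))/(1+11/400) = 7599/10000 ≈ 0.759900

1 1 9653/10000
2 2 9361/10000
3 3 4567/5000
4 4 869/1000
5 5 4189/5000
6 6 807/1000
7 7 7599/10000
DF(3y) = 4567/5000 ≈ 0.913400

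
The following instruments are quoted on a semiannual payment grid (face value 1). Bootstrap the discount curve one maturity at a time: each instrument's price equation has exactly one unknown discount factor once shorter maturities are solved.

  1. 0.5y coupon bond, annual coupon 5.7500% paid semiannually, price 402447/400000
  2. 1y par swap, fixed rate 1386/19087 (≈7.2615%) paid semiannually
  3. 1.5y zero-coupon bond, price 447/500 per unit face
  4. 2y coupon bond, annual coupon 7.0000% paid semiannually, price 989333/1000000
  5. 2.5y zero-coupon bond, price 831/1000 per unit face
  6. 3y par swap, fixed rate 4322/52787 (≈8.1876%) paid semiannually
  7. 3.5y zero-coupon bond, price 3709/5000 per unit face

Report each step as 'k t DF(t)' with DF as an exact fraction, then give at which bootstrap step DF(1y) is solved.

step 1 [0.5y] bond c/2=23/800: DF=(402447/400000 − 23/800·(0))/(1+23/800) = 489/500 ≈ 0.978000
step 2 [1y] swap r/2=693/19087: DF=(1 − 693/19087·(0.978000))/(1+693/19087) = 9307/10000 ≈ 0.930700
step 3 [1.5y] zero: DF = P = 447/500 ≈ 0.894000
step 4 [2y] bond c/2=7/200: DF=(989333/1000000 − 7/200·(0.978000+0.930700+0.894000))/(1+7/200) = 8611/10000 ≈ 0.861100
step 5 [2.5y] zero: DF = P = 831/1000 ≈ 0.831000
step 6 [3y] swap r/2=2161/52787: DF=(1 − 2161/52787·(0.978000+0.930700+0.894000+0.861100+0.831000))/(1+2161/52787) = 7839/10000 ≈ 0.783900
step 7 [3.5y] zero: DF = P = 3709/5000 ≈ 0.741800

1 1/2 489/500
2 1 9307/10000
3 3/2 447/500
4 2 8611/10000
5 5/2 831/1000
6 3 7839/10000
7 7/2 3709/5000
DF(1y) is solved at step 2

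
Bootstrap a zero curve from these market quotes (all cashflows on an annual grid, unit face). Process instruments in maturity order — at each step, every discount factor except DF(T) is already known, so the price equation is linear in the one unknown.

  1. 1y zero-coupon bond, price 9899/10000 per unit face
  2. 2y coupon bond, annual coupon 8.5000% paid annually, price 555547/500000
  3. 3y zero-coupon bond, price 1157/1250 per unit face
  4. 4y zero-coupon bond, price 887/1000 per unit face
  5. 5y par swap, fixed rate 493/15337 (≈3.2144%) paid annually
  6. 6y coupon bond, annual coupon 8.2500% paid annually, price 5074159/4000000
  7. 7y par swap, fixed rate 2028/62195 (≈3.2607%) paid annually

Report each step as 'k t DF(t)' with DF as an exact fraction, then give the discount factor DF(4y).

step 1 [1y] zero: DF = P = 9899/10000 ≈ 0.989900
step 2 [2y] bond c/1=17/200: DF=(555547/500000 − 17/200·(0.989900))/(1+17/200) = 1893/2000 ≈ 0.946500
step 3 [3y] zero: DF = P = 1157/1250 ≈ 0.925600
step 4 [4y] zero: DF = P = 887/1000 ≈ 0.887000
step 5 [5y] swap r/1=493/15337: DF=(1 − 493/15337·(0.989900+0.946500+0.925600+0.887000))/(1+493/15337) = 8521/10000 ≈ 0.852100
step 6 [6y] bond c/1=33/400: DF=(5074159/4000000 − 33/400·(0.989900+0.946500+0.925600+0.887000+0.852100))/(1+33/400) = 2053/2500 ≈ 0.821200
step 7 [7y] swap r/1=2028/62195: DF=(1 − 2028/62195·(0.989900+0.946500+0.925600+0.887000+0.852100+0.821200))/(1+2028/62195) = 1993/2500 ≈ 0.797200

1 1 9899/10000
2 2 1893/2000
3 3 1157/1250
4 4 887/1000
5 5 8521/10000
6 6 2053/2500
7 7 1993/2500
DF(4y) = 887/1000 ≈ 0.887000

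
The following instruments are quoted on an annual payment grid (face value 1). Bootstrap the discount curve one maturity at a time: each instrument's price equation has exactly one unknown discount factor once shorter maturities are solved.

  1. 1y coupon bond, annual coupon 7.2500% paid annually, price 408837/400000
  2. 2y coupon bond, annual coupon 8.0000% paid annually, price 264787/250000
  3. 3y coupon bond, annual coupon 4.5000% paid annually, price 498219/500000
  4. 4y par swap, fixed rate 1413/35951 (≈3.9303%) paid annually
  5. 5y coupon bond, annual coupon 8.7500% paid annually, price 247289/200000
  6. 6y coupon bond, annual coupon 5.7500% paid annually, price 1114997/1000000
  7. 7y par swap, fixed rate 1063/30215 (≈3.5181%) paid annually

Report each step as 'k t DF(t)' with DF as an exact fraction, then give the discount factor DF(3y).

1 1 953/1000
2 2 9101/10000
3 3 8733/10000
4 4 8587/10000
5 5 8477/10000
6 6 508/625
7 7 3937/5000
DF(3y) = 8733/10000 ≈ 0.873300

step 1 [1y] bond c/1=29/400: DF=(408837/400000 − 29/400·(0))/(1+29/400) = 953/1000 ≈ 0.953000
step 2 [2y] bond c/1=2/25: DF=(264787/250000 − 2/25·(0.953000))/(1+2/25) = 9101/10000 ≈ 0.910100
step 3 [3y] bond c/1=9/200: DF=(498219/500000 − 9/200·(0.953000+0.910100))/(1+9/200) = 8733/10000 ≈ 0.873300
step 4 [4y] swap r/1=1413/35951: DF=(1 − 1413/35951·(0.953000+0.910100+0.873300))/(1+1413/35951) = 8587/10000 ≈ 0.858700
step 5 [5y] bond c/1=7/80: DF=(247289/200000 − 7/80·(0.953000+0.910100+0.873300+0.858700))/(1+7/80) = 8477/10000 ≈ 0.847700
step 6 [6y] bond c/1=23/400: DF=(1114997/1000000 − 23/400·(0.953000+0.910100+0.873300+0.858700+0.847700))/(1+23/400) = 508/625 ≈ 0.812800
step 7 [7y] swap r/1=1063/30215: DF=(1 − 1063/30215·(0.953000+0.910100+0.873300+0.858700+0.847700+0.812800))/(1+1063/30215) = 3937/5000 ≈ 0.787400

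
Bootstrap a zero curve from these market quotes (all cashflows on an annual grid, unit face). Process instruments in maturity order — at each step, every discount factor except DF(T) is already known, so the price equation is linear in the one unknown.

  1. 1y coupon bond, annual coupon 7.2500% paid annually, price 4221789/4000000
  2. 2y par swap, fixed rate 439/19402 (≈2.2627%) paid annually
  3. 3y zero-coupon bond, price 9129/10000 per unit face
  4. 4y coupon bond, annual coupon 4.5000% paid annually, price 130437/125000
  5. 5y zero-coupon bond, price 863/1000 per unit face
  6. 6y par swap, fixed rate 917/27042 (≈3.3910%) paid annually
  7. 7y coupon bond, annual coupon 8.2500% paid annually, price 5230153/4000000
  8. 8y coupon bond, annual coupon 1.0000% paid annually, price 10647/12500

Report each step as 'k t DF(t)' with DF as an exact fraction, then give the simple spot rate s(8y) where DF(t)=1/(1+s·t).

step 1 [1y] bond c/1=29/400: DF=(4221789/4000000 − 29/400·(0))/(1+29/400) = 9841/10000 ≈ 0.984100
step 2 [2y] swap r/1=439/19402: DF=(1 − 439/19402·(0.984100))/(1+439/19402) = 9561/10000 ≈ 0.956100
step 3 [3y] zero: DF = P = 9129/10000 ≈ 0.912900
step 4 [4y] bond c/1=9/200: DF=(130437/125000 − 9/200·(0.984100+0.956100+0.912900))/(1+9/200) = 8757/10000 ≈ 0.875700
step 5 [5y] zero: DF = P = 863/1000 ≈ 0.863000
step 6 [6y] swap r/1=917/27042: DF=(1 − 917/27042·(0.984100+0.956100+0.912900+0.875700+0.863000))/(1+917/27042) = 4083/5000 ≈ 0.816600
step 7 [7y] bond c/1=33/400: DF=(5230153/4000000 − 33/400·(0.984100+0.956100+0.912900+0.875700+0.863000+0.816600))/(1+33/400) = 7957/10000 ≈ 0.795700
step 8 [8y] bond c/1=1/100: DF=(10647/12500 − 1/100·(0.984100+0.956100+0.912900+0.875700+0.863000+0.816600+0.795700))/(1+1/100) = 7819/10000 ≈ 0.781900

1 1 9841/10000
2 2 9561/10000
3 3 9129/10000
4 4 8757/10000
5 5 863/1000
6 6 4083/5000
7 7 7957/10000
8 8 7819/10000
s(8y) = (1/(7819/10000) − 1)/(8) = 2181/62552 ≈ 3.4867%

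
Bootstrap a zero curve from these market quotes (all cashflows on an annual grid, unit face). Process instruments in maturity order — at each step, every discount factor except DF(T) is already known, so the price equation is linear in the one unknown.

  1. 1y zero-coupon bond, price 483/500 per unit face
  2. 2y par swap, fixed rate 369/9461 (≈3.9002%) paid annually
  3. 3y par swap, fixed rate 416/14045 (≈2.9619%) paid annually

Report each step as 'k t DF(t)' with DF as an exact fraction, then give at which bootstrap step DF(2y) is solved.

1 1 483/500
2 2 4631/5000
3 3 573/625
DF(2y) is solved at step 2

step 1 [1y] zero: DF = P = 483/500 ≈ 0.966000
step 2 [2y] swap r/1=369/9461: DF=(1 − 369/9461·(0.966000))/(1+369/9461) = 4631/5000 ≈ 0.926200
step 3 [3y] swap r/1=416/14045: DF=(1 − 416/14045·(0.966000+0.926200))/(1+416/14045) = 573/625 ≈ 0.916800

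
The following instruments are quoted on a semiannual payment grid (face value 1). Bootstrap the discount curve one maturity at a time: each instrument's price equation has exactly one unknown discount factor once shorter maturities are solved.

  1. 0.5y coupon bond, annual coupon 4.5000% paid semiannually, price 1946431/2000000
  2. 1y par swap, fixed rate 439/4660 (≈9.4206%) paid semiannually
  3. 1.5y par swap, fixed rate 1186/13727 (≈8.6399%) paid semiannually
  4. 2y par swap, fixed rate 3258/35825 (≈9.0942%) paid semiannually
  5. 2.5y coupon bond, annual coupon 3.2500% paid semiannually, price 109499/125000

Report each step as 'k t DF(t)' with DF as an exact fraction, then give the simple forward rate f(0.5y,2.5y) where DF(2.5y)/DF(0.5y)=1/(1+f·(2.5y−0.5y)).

step 1 [0.5y] bond c/2=9/400: DF=(1946431/2000000 − 9/400·(0))/(1+9/400) = 4759/5000 ≈ 0.951800
step 2 [1y] swap r/2=439/9320: DF=(1 − 439/9320·(0.951800))/(1+439/9320) = 4561/5000 ≈ 0.912200
step 3 [1.5y] swap r/2=593/13727: DF=(1 − 593/13727·(0.951800+0.912200))/(1+593/13727) = 4407/5000 ≈ 0.881400
step 4 [2y] swap r/2=1629/35825: DF=(1 − 1629/35825·(0.951800+0.912200+0.881400))/(1+1629/35825) = 8371/10000 ≈ 0.837100
step 5 [2.5y] bond c/2=13/800: DF=(109499/125000 − 13/800·(0.951800+0.912200+0.881400+0.837100))/(1+13/800) = 8047/10000 ≈ 0.804700

1 1/2 4759/5000
2 1 4561/5000
3 3/2 4407/5000
4 2 8371/10000
5 5/2 8047/10000
f(0.5y,2.5y) = ((4759/5000)/(8047/10000) − 1)/(2) = 1471/16094 ≈ 9.1401%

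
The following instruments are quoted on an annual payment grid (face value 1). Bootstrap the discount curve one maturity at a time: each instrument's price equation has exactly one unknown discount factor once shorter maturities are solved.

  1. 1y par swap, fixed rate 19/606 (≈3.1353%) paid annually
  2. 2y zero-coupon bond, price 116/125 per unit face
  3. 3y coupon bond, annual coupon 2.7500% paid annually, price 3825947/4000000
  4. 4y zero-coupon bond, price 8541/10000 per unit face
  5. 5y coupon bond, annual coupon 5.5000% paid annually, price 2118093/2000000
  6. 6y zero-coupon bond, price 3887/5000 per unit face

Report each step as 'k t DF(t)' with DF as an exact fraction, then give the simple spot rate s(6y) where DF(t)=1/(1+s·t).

1 1 606/625
2 2 116/125
3 3 8801/10000
4 4 8541/10000
5 5 1629/2000
6 6 3887/5000
s(6y) = (1/(3887/5000) − 1)/(6) = 371/7774 ≈ 4.7723%

step 1 [1y] swap r/1=19/606: DF=(1 − 19/606·(0))/(1+19/606) = 606/625 ≈ 0.969600
step 2 [2y] zero: DF = P = 116/125 ≈ 0.928000
step 3 [3y] bond c/1=11/400: DF=(3825947/4000000 − 11/400·(0.969600+0.928000))/(1+11/400) = 8801/10000 ≈ 0.880100
step 4 [4y] zero: DF = P = 8541/10000 ≈ 0.854100
step 5 [5y] bond c/1=11/200: DF=(2118093/2000000 − 11/200·(0.969600+0.928000+0.880100+0.854100))/(1+11/200) = 1629/2000 ≈ 0.814500
step 6 [6y] zero: DF = P = 3887/5000 ≈ 0.777400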